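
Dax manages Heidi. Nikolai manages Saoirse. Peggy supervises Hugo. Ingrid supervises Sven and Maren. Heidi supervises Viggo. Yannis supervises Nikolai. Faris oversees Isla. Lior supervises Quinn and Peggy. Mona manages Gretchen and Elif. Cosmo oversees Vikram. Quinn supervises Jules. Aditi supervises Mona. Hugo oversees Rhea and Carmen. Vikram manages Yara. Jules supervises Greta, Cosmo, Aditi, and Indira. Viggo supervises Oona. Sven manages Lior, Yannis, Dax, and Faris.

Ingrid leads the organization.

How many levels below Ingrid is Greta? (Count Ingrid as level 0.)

5

Chain from Greta up to Ingrid: Greta → Jules → Quinn → Lior → Sven → Ingrid. That is 5 steps up, so Greta is 5 levels below Ingrid.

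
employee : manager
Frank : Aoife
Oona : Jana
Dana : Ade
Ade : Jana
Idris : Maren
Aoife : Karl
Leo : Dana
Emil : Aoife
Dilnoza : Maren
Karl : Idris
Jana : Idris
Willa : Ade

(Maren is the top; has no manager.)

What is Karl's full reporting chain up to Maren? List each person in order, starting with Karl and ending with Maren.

Karl -> Idris -> Maren

Karl reports to Idris. Idris reports to Maren. Maren is at the top.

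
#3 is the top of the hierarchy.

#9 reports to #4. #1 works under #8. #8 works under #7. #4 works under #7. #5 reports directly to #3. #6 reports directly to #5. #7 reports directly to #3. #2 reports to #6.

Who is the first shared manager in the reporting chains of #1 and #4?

#1's chain of managers is #8, #7, #3. #4's chain of managers is #7, #3. The first manager that appears in both chains is #7.

#7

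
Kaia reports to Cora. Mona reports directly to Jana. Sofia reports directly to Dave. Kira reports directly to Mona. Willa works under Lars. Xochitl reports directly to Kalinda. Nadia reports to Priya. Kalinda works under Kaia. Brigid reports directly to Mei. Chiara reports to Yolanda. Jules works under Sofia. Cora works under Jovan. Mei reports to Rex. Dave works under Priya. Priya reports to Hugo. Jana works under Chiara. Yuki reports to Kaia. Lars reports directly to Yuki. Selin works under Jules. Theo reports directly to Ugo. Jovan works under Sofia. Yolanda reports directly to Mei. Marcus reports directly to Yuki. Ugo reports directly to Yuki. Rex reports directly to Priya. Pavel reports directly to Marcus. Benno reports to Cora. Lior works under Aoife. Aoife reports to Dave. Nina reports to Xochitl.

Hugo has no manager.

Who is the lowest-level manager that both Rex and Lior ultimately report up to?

Rex's chain of managers is Priya, Hugo. Lior's chain of managers is Aoife, Dave, Priya, Hugo. The first manager that appears in both chains is Priya.

Priya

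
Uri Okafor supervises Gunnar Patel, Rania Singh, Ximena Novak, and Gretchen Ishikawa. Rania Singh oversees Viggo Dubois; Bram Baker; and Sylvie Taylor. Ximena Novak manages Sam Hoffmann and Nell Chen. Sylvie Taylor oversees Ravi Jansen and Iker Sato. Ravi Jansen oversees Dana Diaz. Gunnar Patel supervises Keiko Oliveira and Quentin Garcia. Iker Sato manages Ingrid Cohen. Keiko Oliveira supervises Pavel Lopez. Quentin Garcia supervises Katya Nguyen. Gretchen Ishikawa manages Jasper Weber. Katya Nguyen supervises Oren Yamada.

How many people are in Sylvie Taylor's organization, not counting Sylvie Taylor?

Sylvie Taylor directly manages Ravi Jansen, Iker Sato. Under Ravi Jansen: Dana Diaz (1). Under Iker Sato: Ingrid Cohen (1). So Sylvie Taylor's organization is 2 direct reports plus everyone under them: 2 + 2 = 4.

4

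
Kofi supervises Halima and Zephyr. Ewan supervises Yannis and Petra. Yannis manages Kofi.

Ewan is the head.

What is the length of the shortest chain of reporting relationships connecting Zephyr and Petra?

Zephyr is 3 levels below Ewan, and Petra is 1 level below Ewan (their lowest common manager). The shortest path runs up from Zephyr to Ewan and back down to Petra: 3 + 1 = 4 links.

4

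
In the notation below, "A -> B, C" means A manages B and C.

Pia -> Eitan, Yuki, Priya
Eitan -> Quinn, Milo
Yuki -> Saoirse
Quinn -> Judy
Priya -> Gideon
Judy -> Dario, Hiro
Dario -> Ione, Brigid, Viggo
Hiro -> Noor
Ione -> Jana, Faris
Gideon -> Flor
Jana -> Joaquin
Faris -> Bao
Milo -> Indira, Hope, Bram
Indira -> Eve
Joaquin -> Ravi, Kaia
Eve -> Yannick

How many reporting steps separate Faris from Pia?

Chain from Faris up to Pia: Faris → Ione → Dario → Judy → Quinn → Eitan → Pia. That is 6 steps up, so Faris is 6 levels below Pia.

6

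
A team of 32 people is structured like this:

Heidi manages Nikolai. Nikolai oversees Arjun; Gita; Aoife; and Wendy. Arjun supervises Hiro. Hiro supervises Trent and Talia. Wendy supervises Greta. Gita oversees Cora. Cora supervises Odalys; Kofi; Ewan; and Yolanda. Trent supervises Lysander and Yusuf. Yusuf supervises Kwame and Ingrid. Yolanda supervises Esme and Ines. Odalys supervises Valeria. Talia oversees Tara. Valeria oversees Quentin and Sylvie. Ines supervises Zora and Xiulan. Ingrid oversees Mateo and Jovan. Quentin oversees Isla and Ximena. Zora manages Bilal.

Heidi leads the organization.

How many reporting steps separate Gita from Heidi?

Chain from Gita up to Heidi: Gita → Nikolai → Heidi. That is 2 steps up, so Gita is 2 levels below Heidi.

2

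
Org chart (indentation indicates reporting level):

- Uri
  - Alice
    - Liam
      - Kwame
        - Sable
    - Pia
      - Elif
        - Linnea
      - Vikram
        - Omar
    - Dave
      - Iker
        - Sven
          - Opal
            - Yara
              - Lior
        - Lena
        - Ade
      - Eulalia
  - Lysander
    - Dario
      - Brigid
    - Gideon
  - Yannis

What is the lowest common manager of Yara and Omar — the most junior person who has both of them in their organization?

Alice

Yara's chain of managers is Opal, Sven, Iker, Dave, Alice, Uri. Omar's chain of managers is Vikram, Pia, Alice, Uri. The first manager that appears in both chains is Alice.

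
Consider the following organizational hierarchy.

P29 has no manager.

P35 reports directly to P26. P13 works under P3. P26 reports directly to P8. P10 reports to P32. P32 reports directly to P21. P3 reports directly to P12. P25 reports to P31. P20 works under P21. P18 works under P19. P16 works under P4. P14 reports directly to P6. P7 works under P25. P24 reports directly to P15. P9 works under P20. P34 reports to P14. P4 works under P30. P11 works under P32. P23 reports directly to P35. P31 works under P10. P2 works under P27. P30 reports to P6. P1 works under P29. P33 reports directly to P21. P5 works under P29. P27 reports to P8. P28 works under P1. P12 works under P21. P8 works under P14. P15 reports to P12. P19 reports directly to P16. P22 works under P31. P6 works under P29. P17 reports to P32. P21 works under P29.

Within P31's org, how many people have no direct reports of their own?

The people in P31's organization with no one reporting to them are P22, P7. That is 2.

2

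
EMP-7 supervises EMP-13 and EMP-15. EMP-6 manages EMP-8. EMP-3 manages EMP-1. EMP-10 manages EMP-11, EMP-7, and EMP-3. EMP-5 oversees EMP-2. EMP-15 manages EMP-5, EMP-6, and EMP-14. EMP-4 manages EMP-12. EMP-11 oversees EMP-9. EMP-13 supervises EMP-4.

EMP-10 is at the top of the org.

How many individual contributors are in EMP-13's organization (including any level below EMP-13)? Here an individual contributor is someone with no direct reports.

1

The only person in EMP-13's organization with no one reporting to them is EMP-12. That is 1.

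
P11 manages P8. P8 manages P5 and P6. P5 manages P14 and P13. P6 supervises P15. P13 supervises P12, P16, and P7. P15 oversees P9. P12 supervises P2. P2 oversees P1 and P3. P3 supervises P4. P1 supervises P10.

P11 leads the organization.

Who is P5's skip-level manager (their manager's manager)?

P11

P5 reports to P8, and P8 reports to P11. So P5's skip-level manager is P11.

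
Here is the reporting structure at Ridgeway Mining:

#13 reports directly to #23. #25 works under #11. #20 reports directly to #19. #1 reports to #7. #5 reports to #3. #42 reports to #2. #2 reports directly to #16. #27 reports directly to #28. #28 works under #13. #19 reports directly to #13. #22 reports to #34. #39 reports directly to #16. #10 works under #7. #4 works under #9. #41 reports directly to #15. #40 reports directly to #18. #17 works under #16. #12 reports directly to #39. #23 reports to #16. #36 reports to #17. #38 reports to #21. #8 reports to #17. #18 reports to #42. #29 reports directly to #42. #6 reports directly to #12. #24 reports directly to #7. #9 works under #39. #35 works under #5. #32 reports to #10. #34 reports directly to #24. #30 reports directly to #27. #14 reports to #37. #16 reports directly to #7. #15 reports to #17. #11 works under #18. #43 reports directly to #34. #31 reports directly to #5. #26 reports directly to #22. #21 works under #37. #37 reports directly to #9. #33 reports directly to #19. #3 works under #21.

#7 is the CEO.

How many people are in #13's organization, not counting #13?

6

#13 directly manages #19, #28. Under #19: #20, #33 (2). Under #28: #27, #30 (2). So #13's organization is 2 direct reports plus everyone under them: 3 + 3 = 6.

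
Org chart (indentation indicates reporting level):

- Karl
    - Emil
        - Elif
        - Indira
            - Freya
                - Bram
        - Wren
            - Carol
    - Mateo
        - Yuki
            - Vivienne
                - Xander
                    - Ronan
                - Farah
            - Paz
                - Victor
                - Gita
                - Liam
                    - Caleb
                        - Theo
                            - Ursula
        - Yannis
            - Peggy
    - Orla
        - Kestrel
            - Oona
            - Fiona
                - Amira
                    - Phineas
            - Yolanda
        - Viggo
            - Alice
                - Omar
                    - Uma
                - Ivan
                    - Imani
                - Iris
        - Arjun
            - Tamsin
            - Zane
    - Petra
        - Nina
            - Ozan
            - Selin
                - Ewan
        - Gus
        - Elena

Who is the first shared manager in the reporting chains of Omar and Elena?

Karl

Omar's chain of managers is Alice, Viggo, Orla, Karl. Elena's chain of managers is Petra, Karl. The first manager that appears in both chains is Karl.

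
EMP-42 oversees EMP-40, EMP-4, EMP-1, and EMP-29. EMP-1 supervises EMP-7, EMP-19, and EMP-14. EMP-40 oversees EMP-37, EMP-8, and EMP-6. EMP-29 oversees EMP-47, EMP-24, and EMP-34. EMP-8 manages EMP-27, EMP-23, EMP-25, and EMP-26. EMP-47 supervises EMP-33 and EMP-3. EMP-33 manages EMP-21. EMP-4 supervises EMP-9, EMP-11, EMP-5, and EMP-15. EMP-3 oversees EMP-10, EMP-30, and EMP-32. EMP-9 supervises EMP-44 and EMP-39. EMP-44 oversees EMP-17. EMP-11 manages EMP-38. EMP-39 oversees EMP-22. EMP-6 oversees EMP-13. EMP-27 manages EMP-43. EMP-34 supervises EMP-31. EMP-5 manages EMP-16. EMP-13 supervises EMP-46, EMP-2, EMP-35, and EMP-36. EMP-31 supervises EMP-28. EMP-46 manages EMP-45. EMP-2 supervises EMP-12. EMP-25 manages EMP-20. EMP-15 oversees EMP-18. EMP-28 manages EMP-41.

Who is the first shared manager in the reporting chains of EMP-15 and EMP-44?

EMP-15's chain of managers is EMP-4, EMP-42. EMP-44's chain of managers is EMP-9, EMP-4, EMP-42. The first manager that appears in both chains is EMP-4.

EMP-4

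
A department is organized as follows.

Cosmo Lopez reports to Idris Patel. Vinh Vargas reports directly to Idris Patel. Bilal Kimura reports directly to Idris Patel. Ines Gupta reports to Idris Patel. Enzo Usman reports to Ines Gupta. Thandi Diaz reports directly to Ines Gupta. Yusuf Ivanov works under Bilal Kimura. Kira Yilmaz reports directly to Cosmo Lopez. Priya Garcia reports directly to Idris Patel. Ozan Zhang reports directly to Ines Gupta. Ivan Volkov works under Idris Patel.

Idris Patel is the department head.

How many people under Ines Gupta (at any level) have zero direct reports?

3

The people in Ines Gupta's organization with no one reporting to them are Ozan Zhang, Thandi Diaz, Enzo Usman. That is 3.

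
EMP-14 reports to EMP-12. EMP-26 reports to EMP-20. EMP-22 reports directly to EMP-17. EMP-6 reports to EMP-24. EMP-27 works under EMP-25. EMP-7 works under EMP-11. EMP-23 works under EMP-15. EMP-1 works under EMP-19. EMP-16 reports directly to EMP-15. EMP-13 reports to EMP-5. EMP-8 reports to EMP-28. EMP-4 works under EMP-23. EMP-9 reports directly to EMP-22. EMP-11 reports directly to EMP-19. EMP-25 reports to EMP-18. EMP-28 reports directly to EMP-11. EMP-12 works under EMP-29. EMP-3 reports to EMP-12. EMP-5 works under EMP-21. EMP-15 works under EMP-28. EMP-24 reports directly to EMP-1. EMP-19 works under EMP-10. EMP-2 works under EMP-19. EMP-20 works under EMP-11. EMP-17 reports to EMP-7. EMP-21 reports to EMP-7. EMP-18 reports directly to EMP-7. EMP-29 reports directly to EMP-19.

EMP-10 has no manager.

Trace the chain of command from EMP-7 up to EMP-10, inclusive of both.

EMP-7 reports to EMP-11. EMP-11 reports to EMP-19. EMP-19 reports to EMP-10. EMP-10 is at the top.

EMP-7 -> EMP-11 -> EMP-19 -> EMP-10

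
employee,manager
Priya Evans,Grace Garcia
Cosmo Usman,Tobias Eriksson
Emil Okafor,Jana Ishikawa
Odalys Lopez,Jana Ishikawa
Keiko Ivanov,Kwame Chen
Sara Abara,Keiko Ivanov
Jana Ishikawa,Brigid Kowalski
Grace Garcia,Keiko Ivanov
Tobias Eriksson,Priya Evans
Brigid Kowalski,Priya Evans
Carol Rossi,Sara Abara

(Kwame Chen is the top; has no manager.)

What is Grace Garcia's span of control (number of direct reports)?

1

Grace Garcia directly manages Priya Evans. That is 1 direct report.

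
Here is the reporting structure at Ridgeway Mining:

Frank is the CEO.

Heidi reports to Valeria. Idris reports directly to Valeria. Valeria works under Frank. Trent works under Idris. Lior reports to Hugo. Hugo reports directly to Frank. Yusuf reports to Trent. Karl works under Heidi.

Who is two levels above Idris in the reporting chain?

Idris reports to Valeria, and Valeria reports to Frank. So Idris's skip-level manager is Frank.

Frank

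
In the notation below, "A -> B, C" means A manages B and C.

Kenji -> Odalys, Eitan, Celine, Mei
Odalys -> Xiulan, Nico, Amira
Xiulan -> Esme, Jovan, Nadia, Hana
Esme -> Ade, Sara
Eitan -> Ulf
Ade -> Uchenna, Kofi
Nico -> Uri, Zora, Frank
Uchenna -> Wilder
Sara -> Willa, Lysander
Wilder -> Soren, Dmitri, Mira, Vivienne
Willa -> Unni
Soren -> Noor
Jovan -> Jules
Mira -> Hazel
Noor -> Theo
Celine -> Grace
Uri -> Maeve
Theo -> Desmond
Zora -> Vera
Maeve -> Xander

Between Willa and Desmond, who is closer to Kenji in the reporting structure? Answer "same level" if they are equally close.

Willa

Willa is 5 levels below Kenji; Desmond is 10. Willa is higher.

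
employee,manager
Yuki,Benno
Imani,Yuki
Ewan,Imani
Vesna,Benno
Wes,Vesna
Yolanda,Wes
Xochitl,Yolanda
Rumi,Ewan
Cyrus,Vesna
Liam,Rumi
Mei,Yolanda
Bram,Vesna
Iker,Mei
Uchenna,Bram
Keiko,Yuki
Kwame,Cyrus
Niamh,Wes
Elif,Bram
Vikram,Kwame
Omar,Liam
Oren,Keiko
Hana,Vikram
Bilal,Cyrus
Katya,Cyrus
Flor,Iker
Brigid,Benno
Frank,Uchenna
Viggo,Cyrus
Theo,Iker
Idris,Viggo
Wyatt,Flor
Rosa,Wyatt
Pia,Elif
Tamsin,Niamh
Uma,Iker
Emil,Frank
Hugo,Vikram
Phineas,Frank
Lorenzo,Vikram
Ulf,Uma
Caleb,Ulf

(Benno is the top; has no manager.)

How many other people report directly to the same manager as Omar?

Omar reports to Liam, and Liam has no other direct reports. Omar has 0 peers.

0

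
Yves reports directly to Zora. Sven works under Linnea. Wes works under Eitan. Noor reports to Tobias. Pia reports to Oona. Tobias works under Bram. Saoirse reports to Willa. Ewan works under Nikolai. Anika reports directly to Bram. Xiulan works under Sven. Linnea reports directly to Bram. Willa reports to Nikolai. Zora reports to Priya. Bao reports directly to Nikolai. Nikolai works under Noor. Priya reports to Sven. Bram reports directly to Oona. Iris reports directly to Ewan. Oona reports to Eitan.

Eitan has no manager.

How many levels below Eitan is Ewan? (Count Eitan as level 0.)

6

Chain from Ewan up to Eitan: Ewan → Nikolai → Noor → Tobias → Bram → Oona → Eitan. That is 6 steps up, so Ewan is 6 levels below Eitan.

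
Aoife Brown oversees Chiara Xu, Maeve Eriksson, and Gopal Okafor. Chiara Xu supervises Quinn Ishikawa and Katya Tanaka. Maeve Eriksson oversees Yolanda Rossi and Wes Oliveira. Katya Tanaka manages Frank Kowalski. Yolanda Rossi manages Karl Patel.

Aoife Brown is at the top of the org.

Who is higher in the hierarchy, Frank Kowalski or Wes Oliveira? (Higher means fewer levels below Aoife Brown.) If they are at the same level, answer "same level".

Wes Oliveira

Frank Kowalski is 3 levels below Aoife Brown; Wes Oliveira is 2. Wes Oliveira is higher.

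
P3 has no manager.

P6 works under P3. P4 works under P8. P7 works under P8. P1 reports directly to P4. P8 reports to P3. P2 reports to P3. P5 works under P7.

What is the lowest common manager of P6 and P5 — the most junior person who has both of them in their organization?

P3

P6's chain of managers is P3. P5's chain of managers is P7, P8, P3. The first manager that appears in both chains is P3.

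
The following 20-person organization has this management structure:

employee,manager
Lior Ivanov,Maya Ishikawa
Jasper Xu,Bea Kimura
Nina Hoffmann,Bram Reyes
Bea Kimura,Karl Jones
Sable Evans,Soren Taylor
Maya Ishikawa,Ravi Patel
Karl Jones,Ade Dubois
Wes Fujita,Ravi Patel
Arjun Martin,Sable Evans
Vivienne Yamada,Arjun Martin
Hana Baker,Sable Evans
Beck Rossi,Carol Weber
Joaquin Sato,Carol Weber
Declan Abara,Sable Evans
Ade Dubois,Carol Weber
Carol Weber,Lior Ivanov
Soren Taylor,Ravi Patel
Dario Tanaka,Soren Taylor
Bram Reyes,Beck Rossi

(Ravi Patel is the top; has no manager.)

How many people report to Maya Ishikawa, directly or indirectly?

10

Maya Ishikawa directly manages Lior Ivanov. Under Lior Ivanov: Carol Weber, Ade Dubois, Karl Jones, Bea Kimura, Jasper Xu, Joaquin Sato, Beck Rossi, Bram Reyes, Nina Hoffmann (9). That's 10 in total.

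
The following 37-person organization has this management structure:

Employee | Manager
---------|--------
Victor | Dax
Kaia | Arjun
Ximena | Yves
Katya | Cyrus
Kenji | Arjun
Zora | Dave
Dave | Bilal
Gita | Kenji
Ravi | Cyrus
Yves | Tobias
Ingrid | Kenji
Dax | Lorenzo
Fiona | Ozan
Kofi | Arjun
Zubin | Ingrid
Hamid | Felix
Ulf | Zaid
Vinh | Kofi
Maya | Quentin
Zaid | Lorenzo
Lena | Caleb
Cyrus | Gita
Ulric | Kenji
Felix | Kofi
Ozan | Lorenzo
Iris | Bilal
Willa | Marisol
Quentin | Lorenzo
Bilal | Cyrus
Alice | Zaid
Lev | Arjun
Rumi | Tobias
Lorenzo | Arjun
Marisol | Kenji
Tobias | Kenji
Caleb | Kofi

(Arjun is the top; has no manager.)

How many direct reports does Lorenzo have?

Lorenzo directly manages Zaid, Ozan, Dax, Quentin. That is 4 direct reports.

4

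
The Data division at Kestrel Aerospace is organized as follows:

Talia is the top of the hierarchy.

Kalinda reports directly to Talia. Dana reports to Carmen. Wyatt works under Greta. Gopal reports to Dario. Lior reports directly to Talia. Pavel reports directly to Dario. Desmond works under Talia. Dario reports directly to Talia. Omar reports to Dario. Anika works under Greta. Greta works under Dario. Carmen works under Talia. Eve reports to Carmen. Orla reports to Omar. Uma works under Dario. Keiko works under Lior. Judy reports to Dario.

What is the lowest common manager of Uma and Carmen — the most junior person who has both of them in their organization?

Talia

Uma's chain of managers is Dario, Talia. Carmen's chain of managers is Talia. The first manager that appears in both chains is Talia.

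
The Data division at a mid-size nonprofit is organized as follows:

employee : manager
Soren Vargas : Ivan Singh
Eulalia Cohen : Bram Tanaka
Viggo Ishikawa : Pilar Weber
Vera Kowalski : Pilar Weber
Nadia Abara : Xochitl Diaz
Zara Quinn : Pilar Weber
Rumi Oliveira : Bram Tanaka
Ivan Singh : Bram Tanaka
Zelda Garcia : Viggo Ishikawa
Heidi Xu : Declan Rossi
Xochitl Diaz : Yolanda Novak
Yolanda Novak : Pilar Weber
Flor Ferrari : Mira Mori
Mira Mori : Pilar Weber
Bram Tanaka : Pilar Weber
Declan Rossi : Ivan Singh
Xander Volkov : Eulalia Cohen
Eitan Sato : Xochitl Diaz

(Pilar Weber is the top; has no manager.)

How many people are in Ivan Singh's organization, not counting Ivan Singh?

Ivan Singh directly manages Declan Rossi, Soren Vargas. Under Declan Rossi: Heidi Xu (1). Soren Vargas has no reports. So Ivan Singh's organization is 2 direct reports plus everyone under them: 2 + 1 = 3.

3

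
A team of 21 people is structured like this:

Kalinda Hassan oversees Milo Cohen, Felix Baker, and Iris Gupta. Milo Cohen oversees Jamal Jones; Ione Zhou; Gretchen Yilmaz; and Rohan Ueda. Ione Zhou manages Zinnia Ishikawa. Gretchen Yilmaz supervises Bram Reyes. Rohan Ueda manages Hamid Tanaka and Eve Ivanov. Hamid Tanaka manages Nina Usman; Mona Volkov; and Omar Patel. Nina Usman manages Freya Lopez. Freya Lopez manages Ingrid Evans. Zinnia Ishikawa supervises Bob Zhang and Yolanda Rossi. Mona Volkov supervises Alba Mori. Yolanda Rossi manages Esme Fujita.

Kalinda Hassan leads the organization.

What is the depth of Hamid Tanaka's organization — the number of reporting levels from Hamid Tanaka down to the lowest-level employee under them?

3

The longest chain under Hamid Tanaka runs Hamid Tanaka → Nina Usman → Freya Lopez → Ingrid Evans, which is 3 levels below Hamid Tanaka.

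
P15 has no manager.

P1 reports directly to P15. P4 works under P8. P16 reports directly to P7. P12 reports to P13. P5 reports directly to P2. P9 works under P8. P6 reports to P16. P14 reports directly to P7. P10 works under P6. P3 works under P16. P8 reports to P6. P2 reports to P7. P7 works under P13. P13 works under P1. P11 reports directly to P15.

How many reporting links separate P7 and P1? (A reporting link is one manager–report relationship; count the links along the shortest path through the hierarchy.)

2

P7 is in P1's organization: the chain from P7 up to P1 is P7 → P13 → P1, which is 2 links.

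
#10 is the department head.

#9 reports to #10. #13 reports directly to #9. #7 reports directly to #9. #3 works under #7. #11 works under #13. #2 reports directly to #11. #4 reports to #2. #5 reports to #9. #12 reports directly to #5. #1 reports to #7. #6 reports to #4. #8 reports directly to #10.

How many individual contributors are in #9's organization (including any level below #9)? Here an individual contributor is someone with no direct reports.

4

The people in #9's organization with no one reporting to them are #12, #1, #3, #6. That is 4.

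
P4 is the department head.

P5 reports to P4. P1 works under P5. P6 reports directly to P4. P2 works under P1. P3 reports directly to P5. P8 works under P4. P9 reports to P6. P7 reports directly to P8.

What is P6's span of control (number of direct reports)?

1

P6 directly manages P9. That is 1 direct report.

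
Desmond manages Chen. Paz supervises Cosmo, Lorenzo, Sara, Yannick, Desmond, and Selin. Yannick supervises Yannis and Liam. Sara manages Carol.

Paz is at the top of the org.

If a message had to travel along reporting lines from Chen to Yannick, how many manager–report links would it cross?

3

Chen is 2 levels below Paz, and Yannick is 1 level below Paz (their lowest common manager). The shortest path runs up from Chen to Paz and back down to Yannick: 2 + 1 = 3 links.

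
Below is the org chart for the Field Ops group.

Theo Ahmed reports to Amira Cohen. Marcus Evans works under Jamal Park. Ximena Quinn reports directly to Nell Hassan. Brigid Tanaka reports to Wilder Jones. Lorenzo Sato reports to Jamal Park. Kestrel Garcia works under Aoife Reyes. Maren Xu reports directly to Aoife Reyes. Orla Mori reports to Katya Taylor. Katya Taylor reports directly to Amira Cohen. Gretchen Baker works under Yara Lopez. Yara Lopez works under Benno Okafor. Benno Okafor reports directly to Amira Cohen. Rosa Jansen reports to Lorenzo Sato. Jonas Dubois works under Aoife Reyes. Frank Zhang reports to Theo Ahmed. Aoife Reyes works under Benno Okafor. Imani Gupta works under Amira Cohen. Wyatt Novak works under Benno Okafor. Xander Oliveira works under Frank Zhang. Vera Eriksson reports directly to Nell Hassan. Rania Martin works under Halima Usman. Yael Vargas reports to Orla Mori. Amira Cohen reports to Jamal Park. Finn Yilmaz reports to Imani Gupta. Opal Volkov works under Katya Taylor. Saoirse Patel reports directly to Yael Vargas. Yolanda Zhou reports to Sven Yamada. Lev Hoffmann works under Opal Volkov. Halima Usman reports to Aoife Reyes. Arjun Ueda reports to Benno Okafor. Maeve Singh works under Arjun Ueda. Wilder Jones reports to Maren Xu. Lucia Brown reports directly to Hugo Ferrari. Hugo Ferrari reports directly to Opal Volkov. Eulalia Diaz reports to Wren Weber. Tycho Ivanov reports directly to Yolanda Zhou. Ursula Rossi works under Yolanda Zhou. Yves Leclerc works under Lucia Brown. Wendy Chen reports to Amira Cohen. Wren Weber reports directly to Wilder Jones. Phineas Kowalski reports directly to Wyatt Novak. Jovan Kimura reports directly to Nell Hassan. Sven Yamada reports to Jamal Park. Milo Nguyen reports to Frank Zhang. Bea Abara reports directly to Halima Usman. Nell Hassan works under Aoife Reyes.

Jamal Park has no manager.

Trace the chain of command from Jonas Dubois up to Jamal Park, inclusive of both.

Jonas Dubois -> Aoife Reyes -> Benno Okafor -> Amira Cohen -> Jamal Park

Jonas Dubois reports to Aoife Reyes. Aoife Reyes reports to Benno Okafor. Benno Okafor reports to Amira Cohen. Amira Cohen reports to Jamal Park. Jamal Park is at the top.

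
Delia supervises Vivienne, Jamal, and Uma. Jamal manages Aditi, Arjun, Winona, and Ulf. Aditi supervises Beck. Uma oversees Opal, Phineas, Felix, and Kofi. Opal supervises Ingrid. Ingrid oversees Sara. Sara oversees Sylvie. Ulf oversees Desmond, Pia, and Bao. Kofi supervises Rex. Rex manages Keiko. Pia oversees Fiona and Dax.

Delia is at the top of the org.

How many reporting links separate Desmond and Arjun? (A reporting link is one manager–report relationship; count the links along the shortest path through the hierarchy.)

3

Desmond is 2 levels below Jamal, and Arjun is 1 level below Jamal (their lowest common manager). The shortest path runs up from Desmond to Jamal and back down to Arjun: 2 + 1 = 3 links.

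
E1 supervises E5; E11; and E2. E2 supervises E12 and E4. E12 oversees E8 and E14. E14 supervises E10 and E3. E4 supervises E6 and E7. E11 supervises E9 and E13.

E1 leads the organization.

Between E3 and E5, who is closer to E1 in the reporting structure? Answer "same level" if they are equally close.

E3 is 4 levels below E1; E5 is 1. E5 is higher.

E5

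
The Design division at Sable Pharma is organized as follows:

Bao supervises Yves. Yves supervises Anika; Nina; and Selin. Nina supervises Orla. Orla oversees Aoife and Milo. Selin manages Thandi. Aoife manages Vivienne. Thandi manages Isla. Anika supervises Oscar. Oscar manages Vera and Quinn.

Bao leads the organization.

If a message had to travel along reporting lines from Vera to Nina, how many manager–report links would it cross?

Vera is 3 levels below Yves, and Nina is 1 level below Yves (their lowest common manager). The shortest path runs up from Vera to Yves and back down to Nina: 3 + 1 = 4 links.

4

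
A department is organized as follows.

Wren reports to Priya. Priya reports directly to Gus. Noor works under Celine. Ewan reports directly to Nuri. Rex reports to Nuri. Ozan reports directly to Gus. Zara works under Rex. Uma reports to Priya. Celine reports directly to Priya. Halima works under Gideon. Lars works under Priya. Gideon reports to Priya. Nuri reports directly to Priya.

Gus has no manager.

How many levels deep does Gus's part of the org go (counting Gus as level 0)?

The longest chain under Gus runs Gus → Priya → Nuri → Rex → Zara, which is 4 levels below Gus.

4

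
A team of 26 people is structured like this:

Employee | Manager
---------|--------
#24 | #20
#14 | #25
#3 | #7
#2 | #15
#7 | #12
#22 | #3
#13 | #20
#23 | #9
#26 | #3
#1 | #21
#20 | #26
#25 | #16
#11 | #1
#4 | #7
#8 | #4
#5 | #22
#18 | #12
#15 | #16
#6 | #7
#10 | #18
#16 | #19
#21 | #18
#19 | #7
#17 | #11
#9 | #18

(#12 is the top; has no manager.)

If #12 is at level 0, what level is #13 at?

5

Chain from #13 up to #12: #13 → #20 → #26 → #3 → #7 → #12. That is 5 steps up, so #13 is 5 levels below #12.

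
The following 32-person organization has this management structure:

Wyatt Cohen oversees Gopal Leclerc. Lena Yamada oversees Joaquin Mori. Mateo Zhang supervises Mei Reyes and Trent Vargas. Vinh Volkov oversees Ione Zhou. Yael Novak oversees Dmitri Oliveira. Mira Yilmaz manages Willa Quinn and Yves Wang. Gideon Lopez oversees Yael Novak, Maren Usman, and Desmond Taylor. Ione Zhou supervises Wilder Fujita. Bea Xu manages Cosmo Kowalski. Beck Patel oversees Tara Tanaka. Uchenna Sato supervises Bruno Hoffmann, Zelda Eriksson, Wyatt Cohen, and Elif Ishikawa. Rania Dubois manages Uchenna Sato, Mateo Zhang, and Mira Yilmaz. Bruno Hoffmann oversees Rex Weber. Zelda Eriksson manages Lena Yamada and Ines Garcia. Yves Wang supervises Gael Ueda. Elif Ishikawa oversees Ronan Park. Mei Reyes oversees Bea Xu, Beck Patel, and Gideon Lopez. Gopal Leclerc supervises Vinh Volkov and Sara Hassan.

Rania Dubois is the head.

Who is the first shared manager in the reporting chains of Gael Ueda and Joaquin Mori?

Rania Dubois

Gael Ueda's chain of managers is Yves Wang, Mira Yilmaz, Rania Dubois. Joaquin Mori's chain of managers is Lena Yamada, Zelda Eriksson, Uchenna Sato, Rania Dubois. The first manager that appears in both chains is Rania Dubois.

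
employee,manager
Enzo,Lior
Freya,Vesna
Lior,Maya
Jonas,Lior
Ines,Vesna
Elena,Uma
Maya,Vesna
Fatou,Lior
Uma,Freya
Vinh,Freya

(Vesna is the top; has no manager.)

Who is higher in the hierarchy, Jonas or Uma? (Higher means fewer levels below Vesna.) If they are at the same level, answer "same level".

Uma

Jonas is 3 levels below Vesna; Uma is 2. Uma is higher.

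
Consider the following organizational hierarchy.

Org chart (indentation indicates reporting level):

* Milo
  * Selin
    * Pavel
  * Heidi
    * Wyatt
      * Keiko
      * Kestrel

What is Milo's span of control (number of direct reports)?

2

Milo directly manages Selin, Heidi. That is 2 direct reports.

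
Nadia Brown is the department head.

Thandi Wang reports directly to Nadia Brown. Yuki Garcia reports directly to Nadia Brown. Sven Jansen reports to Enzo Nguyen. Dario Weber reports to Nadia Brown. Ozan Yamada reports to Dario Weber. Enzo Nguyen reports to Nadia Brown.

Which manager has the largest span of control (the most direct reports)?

Nadia Brown

Direct-report counts: Nadia Brown has 4; Dario Weber has 1; Enzo Nguyen has 1. The largest is 4, held by Nadia Brown.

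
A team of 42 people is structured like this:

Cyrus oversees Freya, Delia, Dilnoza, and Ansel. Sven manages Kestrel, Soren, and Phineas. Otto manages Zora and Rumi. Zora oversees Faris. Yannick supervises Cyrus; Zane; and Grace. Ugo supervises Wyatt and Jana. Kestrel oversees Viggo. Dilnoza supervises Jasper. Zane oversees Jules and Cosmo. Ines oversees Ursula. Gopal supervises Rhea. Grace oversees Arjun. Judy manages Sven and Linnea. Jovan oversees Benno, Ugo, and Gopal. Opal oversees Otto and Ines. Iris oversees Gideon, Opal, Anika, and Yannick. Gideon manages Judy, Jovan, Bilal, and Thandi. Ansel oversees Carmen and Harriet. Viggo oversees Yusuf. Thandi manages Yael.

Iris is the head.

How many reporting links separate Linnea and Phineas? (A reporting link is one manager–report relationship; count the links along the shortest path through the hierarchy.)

Linnea is 1 level below Judy, and Phineas is 2 levels below Judy (their lowest common manager). The shortest path runs up from Linnea to Judy and back down to Phineas: 1 + 2 = 3 links.

3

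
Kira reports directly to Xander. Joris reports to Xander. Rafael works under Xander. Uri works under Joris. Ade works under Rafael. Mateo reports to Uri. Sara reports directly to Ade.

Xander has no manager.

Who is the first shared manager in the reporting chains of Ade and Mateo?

Ade's chain of managers is Rafael, Xander. Mateo's chain of managers is Uri, Joris, Xander. The first manager that appears in both chains is Xander.

Xander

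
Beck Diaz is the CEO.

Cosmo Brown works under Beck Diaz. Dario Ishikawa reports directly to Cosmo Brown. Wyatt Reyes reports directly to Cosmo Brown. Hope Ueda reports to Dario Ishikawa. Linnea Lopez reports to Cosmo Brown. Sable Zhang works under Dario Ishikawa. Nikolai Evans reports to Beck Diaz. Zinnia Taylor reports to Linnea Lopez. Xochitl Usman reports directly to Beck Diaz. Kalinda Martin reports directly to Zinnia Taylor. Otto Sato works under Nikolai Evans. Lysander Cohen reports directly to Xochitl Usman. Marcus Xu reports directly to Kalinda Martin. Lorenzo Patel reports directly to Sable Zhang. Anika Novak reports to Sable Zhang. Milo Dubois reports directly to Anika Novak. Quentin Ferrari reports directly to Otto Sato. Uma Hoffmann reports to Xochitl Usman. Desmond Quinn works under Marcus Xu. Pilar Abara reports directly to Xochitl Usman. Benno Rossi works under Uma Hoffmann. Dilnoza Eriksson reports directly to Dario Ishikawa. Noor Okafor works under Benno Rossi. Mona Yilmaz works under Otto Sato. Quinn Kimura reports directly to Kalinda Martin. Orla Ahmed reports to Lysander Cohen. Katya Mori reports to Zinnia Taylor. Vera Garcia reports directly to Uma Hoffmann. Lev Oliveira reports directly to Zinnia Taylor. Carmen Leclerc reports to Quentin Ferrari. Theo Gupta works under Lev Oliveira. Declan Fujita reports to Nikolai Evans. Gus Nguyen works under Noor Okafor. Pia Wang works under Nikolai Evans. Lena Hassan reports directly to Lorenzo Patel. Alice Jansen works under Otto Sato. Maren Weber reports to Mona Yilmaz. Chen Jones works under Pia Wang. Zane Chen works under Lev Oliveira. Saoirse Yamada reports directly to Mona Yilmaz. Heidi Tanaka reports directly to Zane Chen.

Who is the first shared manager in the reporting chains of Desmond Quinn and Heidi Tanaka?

Zinnia Taylor

Desmond Quinn's chain of managers is Marcus Xu, Kalinda Martin, Zinnia Taylor, Linnea Lopez, Cosmo Brown, Beck Diaz. Heidi Tanaka's chain of managers is Zane Chen, Lev Oliveira, Zinnia Taylor, Linnea Lopez, Cosmo Brown, Beck Diaz. The first manager that appears in both chains is Zinnia Taylor.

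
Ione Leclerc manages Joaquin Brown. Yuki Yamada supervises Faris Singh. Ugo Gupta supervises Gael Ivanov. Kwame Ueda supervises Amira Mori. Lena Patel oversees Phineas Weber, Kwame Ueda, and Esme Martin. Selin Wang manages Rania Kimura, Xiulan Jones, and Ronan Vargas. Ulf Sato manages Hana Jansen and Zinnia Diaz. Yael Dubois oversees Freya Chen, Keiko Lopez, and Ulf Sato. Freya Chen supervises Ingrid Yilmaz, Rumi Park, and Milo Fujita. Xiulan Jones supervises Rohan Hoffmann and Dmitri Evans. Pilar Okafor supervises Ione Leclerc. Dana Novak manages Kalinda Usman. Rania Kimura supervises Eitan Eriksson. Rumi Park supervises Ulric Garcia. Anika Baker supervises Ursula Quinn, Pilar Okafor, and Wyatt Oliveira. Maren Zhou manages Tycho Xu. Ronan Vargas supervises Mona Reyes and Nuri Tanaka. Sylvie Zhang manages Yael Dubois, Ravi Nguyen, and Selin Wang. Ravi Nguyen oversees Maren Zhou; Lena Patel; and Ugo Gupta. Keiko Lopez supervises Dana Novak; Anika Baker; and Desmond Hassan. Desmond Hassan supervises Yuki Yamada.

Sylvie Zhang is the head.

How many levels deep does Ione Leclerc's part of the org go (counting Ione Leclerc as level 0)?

The longest chain under Ione Leclerc runs Ione Leclerc → Joaquin Brown, which is 1 level below Ione Leclerc.

1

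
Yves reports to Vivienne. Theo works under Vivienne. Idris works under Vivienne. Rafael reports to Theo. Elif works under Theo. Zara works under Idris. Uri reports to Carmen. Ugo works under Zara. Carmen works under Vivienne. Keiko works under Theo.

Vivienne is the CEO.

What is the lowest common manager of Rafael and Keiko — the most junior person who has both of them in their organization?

Theo

Rafael's chain of managers is Theo, Vivienne. Keiko's chain of managers is Theo, Vivienne. The first manager that appears in both chains is Theo.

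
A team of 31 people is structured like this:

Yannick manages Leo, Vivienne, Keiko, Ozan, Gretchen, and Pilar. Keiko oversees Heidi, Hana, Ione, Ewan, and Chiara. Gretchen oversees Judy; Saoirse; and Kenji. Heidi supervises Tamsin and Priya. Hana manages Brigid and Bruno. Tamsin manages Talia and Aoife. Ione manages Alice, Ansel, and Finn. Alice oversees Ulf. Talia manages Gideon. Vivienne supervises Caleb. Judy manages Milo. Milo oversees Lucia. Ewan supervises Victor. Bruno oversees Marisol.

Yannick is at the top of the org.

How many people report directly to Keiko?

5

Keiko directly manages Heidi, Hana, Ione, Ewan, Chiara. That is 5 direct reports.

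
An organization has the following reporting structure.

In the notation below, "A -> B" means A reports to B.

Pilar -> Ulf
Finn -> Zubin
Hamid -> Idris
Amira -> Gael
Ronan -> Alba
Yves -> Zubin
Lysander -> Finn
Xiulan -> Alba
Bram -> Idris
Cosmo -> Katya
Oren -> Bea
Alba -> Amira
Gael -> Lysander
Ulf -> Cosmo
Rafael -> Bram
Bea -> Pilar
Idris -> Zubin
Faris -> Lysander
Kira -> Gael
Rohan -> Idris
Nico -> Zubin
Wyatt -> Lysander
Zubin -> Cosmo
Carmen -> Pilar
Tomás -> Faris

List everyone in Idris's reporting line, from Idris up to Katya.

Idris reports to Zubin. Zubin reports to Cosmo. Cosmo reports to Katya. Katya is at the top.

Idris -> Zubin -> Cosmo -> Katya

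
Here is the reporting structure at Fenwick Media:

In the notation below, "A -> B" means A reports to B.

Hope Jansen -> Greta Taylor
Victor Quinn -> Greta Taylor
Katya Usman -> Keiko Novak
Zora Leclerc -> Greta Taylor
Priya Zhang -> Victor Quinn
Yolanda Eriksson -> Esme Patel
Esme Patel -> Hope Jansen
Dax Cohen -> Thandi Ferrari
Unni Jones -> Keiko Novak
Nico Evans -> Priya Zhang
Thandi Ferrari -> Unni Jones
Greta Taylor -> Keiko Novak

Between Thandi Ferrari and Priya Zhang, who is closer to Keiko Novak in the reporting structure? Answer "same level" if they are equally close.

Thandi Ferrari is 2 levels below Keiko Novak; Priya Zhang is 3. Thandi Ferrari is higher.

Thandi Ferrari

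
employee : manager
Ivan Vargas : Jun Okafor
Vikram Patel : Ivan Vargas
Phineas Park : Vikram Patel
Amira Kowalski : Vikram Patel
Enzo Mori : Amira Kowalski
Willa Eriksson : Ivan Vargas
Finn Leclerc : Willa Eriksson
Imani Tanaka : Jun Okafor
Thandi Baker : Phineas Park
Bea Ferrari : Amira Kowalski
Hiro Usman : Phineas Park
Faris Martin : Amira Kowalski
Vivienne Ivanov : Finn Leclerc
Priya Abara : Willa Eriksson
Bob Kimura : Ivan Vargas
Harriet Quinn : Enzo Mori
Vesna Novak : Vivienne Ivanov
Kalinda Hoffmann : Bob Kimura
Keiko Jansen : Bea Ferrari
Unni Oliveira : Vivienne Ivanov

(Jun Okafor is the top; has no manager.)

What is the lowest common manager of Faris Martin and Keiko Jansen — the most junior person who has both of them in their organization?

Faris Martin's chain of managers is Amira Kowalski, Vikram Patel, Ivan Vargas, Jun Okafor. Keiko Jansen's chain of managers is Bea Ferrari, Amira Kowalski, Vikram Patel, Ivan Vargas, Jun Okafor. The first manager that appears in both chains is Amira Kowalski.

Amira Kowalski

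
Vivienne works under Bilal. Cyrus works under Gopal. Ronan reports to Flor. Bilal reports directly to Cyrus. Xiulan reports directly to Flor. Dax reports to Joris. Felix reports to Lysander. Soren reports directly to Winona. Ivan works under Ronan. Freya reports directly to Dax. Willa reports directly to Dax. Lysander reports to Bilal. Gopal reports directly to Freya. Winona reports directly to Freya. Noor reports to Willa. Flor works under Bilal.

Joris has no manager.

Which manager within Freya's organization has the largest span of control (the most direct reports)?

Bilal

Direct-report counts within Freya's organization: Freya has 2; Gopal has 1; Cyrus has 1; Bilal has 3; Flor has 2; Ronan has 1; Lysander has 1; Winona has 1. The largest is 3, held by Bilal.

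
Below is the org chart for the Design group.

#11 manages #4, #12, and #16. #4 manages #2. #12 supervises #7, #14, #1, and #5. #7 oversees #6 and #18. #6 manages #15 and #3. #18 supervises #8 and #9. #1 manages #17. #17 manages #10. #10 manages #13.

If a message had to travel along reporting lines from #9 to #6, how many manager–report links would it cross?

#9 is 2 levels below #7, and #6 is 1 level below #7 (their lowest common manager). The shortest path runs up from #9 to #7 and back down to #6: 2 + 1 = 3 links.

3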